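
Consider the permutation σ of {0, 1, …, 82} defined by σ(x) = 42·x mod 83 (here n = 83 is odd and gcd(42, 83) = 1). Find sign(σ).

Orbit of 68 under x↦42x: [68, 34, 17, 50, 25, 54, 27]… (length divides ord_83(42)).
2 cycles of lengths [82, 1].
Σ(ℓ_i−1) = 83−2 = 81; sign = (−1)^81 = -1.
(42|83)_J = -1 (Zolotarev's lemma cross-check).

-1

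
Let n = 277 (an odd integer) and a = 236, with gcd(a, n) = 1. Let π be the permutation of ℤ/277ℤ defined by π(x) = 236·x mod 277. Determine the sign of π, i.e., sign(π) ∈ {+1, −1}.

+1

Trace 1: π^k(1) = [1, 236, 19, 52, 84, 157, 211] for k=0..6.
Cycle lengths of π_236 on ℤ/277ℤ: [23, 23, 23, 23, 23, 23, 23, 23, 23, 23, 23, 23, 1]; 13 cycles in total.
13 cycles on 277: each ℓ→(−1)^(ℓ−1), product (−1)^264 = +1.
Check: (236/277) = +1 by Zolotarev.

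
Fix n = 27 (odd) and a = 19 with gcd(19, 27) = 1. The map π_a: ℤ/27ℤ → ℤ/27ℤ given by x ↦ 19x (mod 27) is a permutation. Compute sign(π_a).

Orbit of 1 under x↦19x: [1, 19, 10]… (length divides ord_27(19)).
Cycle lengths of π_19 on ℤ/27ℤ: [3, 3, 3, 3, 3, 3, 1, 1, 1, 1, 1, 1, 1, 1, 1]; 15 cycles in total.
Σ(ℓ_i−1) = 27−15 = 12; sign = (−1)^12 = +1.
Via Zolotarev, sign(π_{19}) = (19|27) = +1.

+1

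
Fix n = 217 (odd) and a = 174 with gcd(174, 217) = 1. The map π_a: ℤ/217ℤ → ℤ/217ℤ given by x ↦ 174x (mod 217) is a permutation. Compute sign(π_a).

-1

Start at x=69: 69 → 71 → 202 → 211 → 41 → 190 → 76 → … (one orbit).
π_174 has 12 disjoint cycles with lengths [30, 30, 30, 30, 30, 30, 15, 15, 2, 2, 2, 1] on {0,…,216}.
sign(π) = (−1)^{n − #cycles} = (−1)^{217−12} = (−1)^205 = -1.
Via Zolotarev, sign(π_{174}) = (174|217) = -1.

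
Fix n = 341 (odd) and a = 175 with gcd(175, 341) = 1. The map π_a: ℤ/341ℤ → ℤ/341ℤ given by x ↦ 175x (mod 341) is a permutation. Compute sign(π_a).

Start at x=318: 318 → 67 → 131 → 78 → 10 → 45 → 32 → … (one orbit).
18 cycles of lengths [30, 30, 30, 30, 30, 30, 30, 30, 30, 30, 15, 15, 2, 2, 2, 2, 2, 1].
Σ(ℓ_i−1) = 341−18 = 323; sign = (−1)^323 = -1.

-1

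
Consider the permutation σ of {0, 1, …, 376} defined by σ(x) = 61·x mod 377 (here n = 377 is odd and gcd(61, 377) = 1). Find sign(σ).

-1

Orbit of 152 under x↦61x: [152, 224, 92, 334, 16, 222, 347]… (length divides ord_377(61)).
10 cycles of lengths [84, 84, 84, 84, 28, 3, 3, 3, 3, 1].
n − c = 377 − 10 = 367; sign = (−1)^367 = -1.
Via Zolotarev, sign(π_{61}) = (61|377) = -1.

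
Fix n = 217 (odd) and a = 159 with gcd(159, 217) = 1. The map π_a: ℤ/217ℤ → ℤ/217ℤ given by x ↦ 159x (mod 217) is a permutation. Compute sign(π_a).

Orbit of 156 under x↦159x: [156, 66, 78, 33, 39, 125, 128]… (length divides ord_217(159)).
π_159 has 14 disjoint cycles with lengths [30, 30, 30, 30, 30, 30, 6, 5, 5, 5, 5, 5, 5, 1] on {0,…,216}.
217 − 14 = 203 transpositions; sign(π) = (−1)^203 = -1.

-1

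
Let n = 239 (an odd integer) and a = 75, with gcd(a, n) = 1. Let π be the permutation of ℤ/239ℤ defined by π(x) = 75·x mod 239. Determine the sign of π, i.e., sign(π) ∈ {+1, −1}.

+1

Orbit of 166 under x↦75x: [166, 22, 216, 187, 163, 36, 71]… (length divides ord_239(75)).
Cycle type of π: 17×14 + 1; total 15 cycles.
n − c = 239 − 15 = 224; sign = (−1)^224 = +1.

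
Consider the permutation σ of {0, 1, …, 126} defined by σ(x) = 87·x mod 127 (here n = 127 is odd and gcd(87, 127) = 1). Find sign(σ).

+1

Start at x=87: 87 → 76 → 8 → 61 → 100 → 64 → 107 → … (one orbit).
Cycle lengths of π_87 on ℤ/127ℤ: [21, 21, 21, 21, 21, 21, 1]; 7 cycles in total.
With 7 cycles on 127 points, sign = (−1)^{127−7} = +1.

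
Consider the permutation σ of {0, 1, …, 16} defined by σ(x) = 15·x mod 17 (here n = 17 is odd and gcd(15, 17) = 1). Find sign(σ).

+1

Start at x=9: 9 → 16 → 2 → 13 → 8 → 1 → 15 → … (one orbit).
Cycle type of π: 8×2 + 1; total 3 cycles.
3 cycles on 17: each ℓ→(−1)^(ℓ−1), product (−1)^14 = +1.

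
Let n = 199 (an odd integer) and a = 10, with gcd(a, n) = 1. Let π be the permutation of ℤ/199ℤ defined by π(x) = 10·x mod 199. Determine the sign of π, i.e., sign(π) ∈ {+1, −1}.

Trace 1: π^k(1) = [1, 10, 100, 5, 50, 102, 25] for k=0..6.
Cycle lengths of π_10 on ℤ/199ℤ: [99, 99, 1]; 3 cycles in total.
3 cycles on 199: each ℓ→(−1)^(ℓ−1), product (−1)^196 = +1.
Zolotarev: (10|199) = +1, matching the cycle-count sign.

+1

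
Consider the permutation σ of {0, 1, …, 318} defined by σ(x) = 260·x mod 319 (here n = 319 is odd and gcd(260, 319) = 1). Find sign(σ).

-1

Trace 28: π^k(28) = [28, 262, 173, 1, 260, 291, 57] for k=0..6.
The orbit structure of x ↦ 260x mod 319: 44 orbits of sizes [10, 10, 10, 10, 10, 10, 10, 10, 10, 10, 10, 10, 10, 10, 10, 10, 10, 10, 10, 10, 10, 10, 10, 10, 10, 10, 10, 10, 10, 2, 2, 2, 2, 2, 2, 2, 2, 2, 2, 2, 2, 2, 2, 1].
319 − 44 = 275 transpositions; sign(π) = (−1)^275 = -1.
Zolotarev: (260|319) = -1, matching the cycle-count sign.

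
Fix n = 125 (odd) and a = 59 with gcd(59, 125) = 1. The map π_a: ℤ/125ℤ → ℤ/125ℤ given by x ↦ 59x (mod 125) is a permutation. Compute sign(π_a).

+1

Trace 96: π^k(96) = [96, 39, 51, 9, 31, 79, 36] for k=0..6.
The orbit structure of x ↦ 59x mod 125: 7 orbits of sizes [50, 50, 10, 10, 2, 2, 1].
125 − 7 = 118 transpositions; sign(π) = (−1)^118 = +1.
Via Zolotarev, sign(π_{59}) = (59|125) = +1.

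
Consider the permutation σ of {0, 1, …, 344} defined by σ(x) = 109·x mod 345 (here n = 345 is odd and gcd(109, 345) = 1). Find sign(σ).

-1

Orbit of 79 under x↦109x: [79, 331, 199, 301, 34, 256, 304]… (length divides ord_345(109)).
Cycle lengths of π_109 on ℤ/345ℤ: [22, 22, 22, 22, 22, 22, 22, 22, 22, 22, 22, 22, 22, 22, 22, 2, 2, 2, 2, 2, 2, 1, 1, 1]; 24 cycles in total.
sign(π) = (−1)^{n − #cycles} = (−1)^{345−24} = (−1)^321 = -1.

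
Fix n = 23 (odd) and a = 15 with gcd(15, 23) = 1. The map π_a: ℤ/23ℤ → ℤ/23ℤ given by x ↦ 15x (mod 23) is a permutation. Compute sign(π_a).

Start at x=3: 3 → 22 → 8 → 5 → 6 → 21 → 16 → … (one orbit).
π_15 has 2 disjoint cycles with lengths [22, 1] on {0,…,22}.
With 2 cycles on 23 points, sign = (−1)^{23−2} = -1.

-1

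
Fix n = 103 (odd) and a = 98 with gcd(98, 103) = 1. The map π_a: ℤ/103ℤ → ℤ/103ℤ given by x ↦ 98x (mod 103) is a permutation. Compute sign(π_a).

+1

Start at x=66: 66 → 82 → 2 → 93 → 50 → 59 → 14 → … (one orbit).
3 cycles of lengths [51, 51, 1].
Σ(ℓ_i−1) = 103−3 = 100; sign = (−1)^100 = +1.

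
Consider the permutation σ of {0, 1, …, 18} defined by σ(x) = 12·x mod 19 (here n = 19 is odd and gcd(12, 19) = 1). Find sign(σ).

-1

Trace 18: π^k(18) = [18, 7, 8, 1, 12, 11] for k=0..5.
Cycle type of π: 6×3 + 1; total 4 cycles.
19 − 4 = 15 transpositions; sign(π) = (−1)^15 = -1.
The Jacobi symbol (12|19) = -1 (Zolotarev) agrees.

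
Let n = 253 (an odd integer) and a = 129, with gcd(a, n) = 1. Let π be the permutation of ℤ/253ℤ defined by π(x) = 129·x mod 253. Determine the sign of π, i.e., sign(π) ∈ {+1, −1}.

+1

Orbit of 28 under x↦129x: [28, 70, 175, 58, 145, 236, 84]… (length divides ord_253(129)).
π_129 has 5 disjoint cycles with lengths [110, 110, 22, 10, 1] on {0,…,252}.
5 cycles on 253: each ℓ→(−1)^(ℓ−1), product (−1)^248 = +1.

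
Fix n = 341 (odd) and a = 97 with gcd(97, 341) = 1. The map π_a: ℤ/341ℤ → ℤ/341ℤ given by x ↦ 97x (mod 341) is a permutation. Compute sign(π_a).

Orbit of 157 under x↦97x: [157, 225, 1, 97, 202]… (length divides ord_341(97)).
Decompose π into cycles: lengths [5, 5, 5, 5, 5, 5, 5, 5, 5, 5, 5, 5, 5, 5, 5, 5, 5, 5, 5, 5, 5, 5, 5, 5, 5, 5, 5, 5, 5, 5, 5, 5, 5, 5, 5, 5, 5, 5, 5, 5, 5, 5, 5, 5, 5, 5, 5, 5, 5, 5, 5, 5, 5, 5, 5, 5, 5, 5, 5, 5, 5, 5, 5, 5, 5, 5, 5, 5, 1] (69 cycles, including the fixed point 0).
341 − 69 = 272 transpositions; sign(π) = (−1)^272 = +1.
Zolotarev: (97|341) = +1, matching the cycle-count sign.

+1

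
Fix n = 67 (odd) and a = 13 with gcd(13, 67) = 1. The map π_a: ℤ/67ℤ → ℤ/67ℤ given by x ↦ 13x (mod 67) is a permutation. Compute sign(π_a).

Start at x=20: 20 → 59 → 30 → 55 → 45 → 49 → 34 → … (one orbit).
π_13 has 2 disjoint cycles with lengths [66, 1] on {0,…,66}.
67 − 2 = 65 transpositions; sign(π) = (−1)^65 = -1.
Check: (13/67) = -1 by Zolotarev.

-1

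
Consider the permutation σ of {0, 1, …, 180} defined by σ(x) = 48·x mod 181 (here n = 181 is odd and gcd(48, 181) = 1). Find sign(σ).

Trace 1: π^k(1) = [1, 48, 132] for k=0..2.
The orbit structure of x ↦ 48x mod 181: 61 orbits of sizes [3, 3, 3, 3, 3, 3, 3, 3, 3, 3, 3, 3, 3, 3, 3, 3, 3, 3, 3, 3, 3, 3, 3, 3, 3, 3, 3, 3, 3, 3, 3, 3, 3, 3, 3, 3, 3, 3, 3, 3, 3, 3, 3, 3, 3, 3, 3, 3, 3, 3, 3, 3, 3, 3, 3, 3, 3, 3, 3, 3, 1].
sign(π) = (−1)^{n − #cycles} = (−1)^{181−61} = (−1)^120 = +1.
The Jacobi symbol (48|181) = +1 (Zolotarev) agrees.

+1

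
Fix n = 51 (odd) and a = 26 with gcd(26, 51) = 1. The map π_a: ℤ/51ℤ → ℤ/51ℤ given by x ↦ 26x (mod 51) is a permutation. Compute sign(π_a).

Orbit of 8 under x↦26x: [8, 4, 2, 1, 26, 13, 32]… (length divides ord_51(26)).
Cycle type of π: 8×6 + 2 + 1; total 8 cycles.
With 8 cycles on 51 points, sign = (−1)^{51−8} = -1.

-1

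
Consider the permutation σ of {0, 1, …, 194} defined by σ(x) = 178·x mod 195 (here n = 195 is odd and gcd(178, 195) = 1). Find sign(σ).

-1

Trace 61: π^k(61) = [61, 133, 79, 22, 16, 118, 139] for k=0..6.
30 cycles of lengths [12, 12, 12, 12, 12, 12, 12, 12, 12, 12, 12, 12, 4, 4, 4, 3, 3, 3, 3, 3, 3, 3, 3, 3, 3, 3, 3, 1, 1, 1].
sign(π) = (−1)^{n − #cycles} = (−1)^{195−30} = (−1)^165 = -1.
Check: (178/195) = -1 by Zolotarev.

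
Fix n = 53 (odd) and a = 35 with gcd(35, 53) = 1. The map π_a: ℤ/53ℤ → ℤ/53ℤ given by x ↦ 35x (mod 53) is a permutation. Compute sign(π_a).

-1

Start at x=51: 51 → 36 → 41 → 4 → 34 → 24 → 45 → … (one orbit).
Decompose π into cycles: lengths [52, 1] (2 cycles, including the fixed point 0).
Σ(ℓ_i−1) = 53−2 = 51; sign = (−1)^51 = -1.
(35|53)_J = -1 (Zolotarev's lemma cross-check).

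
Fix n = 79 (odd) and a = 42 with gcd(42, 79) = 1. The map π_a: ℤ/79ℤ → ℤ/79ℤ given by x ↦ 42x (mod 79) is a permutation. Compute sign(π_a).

+1

Trace 44: π^k(44) = [44, 31, 38, 16, 40, 21, 13] for k=0..6.
π_42 has 3 disjoint cycles with lengths [39, 39, 1] on {0,…,78}.
79 − 3 = 76 transpositions; sign(π) = (−1)^76 = +1.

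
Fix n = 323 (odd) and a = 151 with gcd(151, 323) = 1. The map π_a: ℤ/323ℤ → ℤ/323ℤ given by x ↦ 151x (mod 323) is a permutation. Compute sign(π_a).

-1

Orbit of 151 under x↦151x: [151, 191, 94, 305, 189, 115, 246]… (length divides ord_323(151)).
Decompose π into cycles: lengths [8, 8, 8, 8, 8, 8, 8, 8, 8, 8, 8, 8, 8, 8, 8, 8, 8, 8, 8, 8, 8, 8, 8, 8, 8, 8, 8, 8, 8, 8, 8, 8, 8, 8, 8, 8, 8, 8, 2, 2, 2, 2, 2, 2, 2, 2, 2, 1] (48 cycles, including the fixed point 0).
n − c = 323 − 48 = 275; sign = (−1)^275 = -1.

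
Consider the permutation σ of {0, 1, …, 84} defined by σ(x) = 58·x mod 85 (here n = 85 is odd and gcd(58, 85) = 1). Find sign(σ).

Start at x=59: 59 → 22 → 1 → 58 → 49 → 37 → 21 → … (one orbit).
π_58 has 7 disjoint cycles with lengths [16, 16, 16, 16, 16, 4, 1] on {0,…,84}.
Σ(ℓ_i−1) = 85−7 = 78; sign = (−1)^78 = +1.

+1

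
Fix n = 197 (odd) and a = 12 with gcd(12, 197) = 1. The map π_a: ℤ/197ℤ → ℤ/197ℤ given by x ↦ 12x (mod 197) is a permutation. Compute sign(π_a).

Orbit of 44 under x↦12x: [44, 134, 32, 187, 77, 136, 56]… (length divides ord_197(12)).
Cycle type of π: 196 + 1; total 2 cycles.
2 cycles on 197: each ℓ→(−1)^(ℓ−1), product (−1)^195 = -1.
Zolotarev: (12|197) = -1, matching the cycle-count sign.

-1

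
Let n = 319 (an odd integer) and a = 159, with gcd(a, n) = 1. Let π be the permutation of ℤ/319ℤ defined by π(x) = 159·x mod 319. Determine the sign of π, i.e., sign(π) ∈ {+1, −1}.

Start at x=190: 190 → 224 → 207 → 56 → 291 → 14 → 312 → … (one orbit).
Cycle lengths of π_159 on ℤ/319ℤ: [140, 140, 28, 5, 5, 1]; 6 cycles in total.
n − c = 319 − 6 = 313; sign = (−1)^313 = -1.

-1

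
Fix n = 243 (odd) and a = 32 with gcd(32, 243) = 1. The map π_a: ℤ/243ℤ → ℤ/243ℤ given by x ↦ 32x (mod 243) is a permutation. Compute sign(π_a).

-1

Trace 143: π^k(143) = [143, 202, 146, 55, 59, 187, 152] for k=0..6.
π_32 has 6 disjoint cycles with lengths [162, 54, 18, 6, 2, 1] on {0,…,242}.
243 − 6 = 237 transpositions; sign(π) = (−1)^237 = -1.
The Jacobi symbol (32|243) = -1 (Zolotarev) agrees.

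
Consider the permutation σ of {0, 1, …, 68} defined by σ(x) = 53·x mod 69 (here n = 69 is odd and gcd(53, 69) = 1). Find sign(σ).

Start at x=14: 14 → 52 → 65 → 64 → 11 → 31 → 56 → … (one orbit).
Cycle lengths of π_53 on ℤ/69ℤ: [22, 22, 22, 2, 1]; 5 cycles in total.
sign(π) = (−1)^{n − #cycles} = (−1)^{69−5} = (−1)^64 = +1.
The Jacobi symbol (53|69) = +1 (Zolotarev) agrees.

+1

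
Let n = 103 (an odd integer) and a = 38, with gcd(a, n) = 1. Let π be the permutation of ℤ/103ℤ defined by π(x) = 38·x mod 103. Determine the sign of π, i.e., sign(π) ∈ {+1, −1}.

Orbit of 59 under x↦38x: [59, 79, 15, 55, 30, 7, 60]… (length divides ord_103(38)).
π_38 has 3 disjoint cycles with lengths [51, 51, 1] on {0,…,102}.
n − c = 103 − 3 = 100; sign = (−1)^100 = +1.

+1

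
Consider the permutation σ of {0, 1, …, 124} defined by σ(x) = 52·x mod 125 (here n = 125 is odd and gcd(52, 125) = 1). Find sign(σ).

Trace 63: π^k(63) = [63, 26, 102, 54, 58, 16, 82] for k=0..6.
The orbit structure of x ↦ 52x mod 125: 4 orbits of sizes [100, 20, 4, 1].
n − c = 125 − 4 = 121; sign = (−1)^121 = -1.
Via Zolotarev, sign(π_{52}) = (52|125) = -1.

-1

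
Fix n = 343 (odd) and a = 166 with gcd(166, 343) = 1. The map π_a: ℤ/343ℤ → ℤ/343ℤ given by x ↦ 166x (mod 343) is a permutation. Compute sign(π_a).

-1

Trace 128: π^k(128) = [128, 325, 99, 313, 165, 293, 275] for k=0..6.
π_166 has 16 disjoint cycles with lengths [42, 42, 42, 42, 42, 42, 42, 6, 6, 6, 6, 6, 6, 6, 6, 1] on {0,…,342}.
343 − 16 = 327 transpositions; sign(π) = (−1)^327 = -1.
Zolotarev: (166|343) = -1, matching the cycle-count sign.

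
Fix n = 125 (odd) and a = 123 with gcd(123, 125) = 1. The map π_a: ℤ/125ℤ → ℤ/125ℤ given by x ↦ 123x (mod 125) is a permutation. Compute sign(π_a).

Orbit of 119 under x↦123x: [119, 12, 101, 48, 29, 67, 116]… (length divides ord_125(123)).
π_123 has 4 disjoint cycles with lengths [100, 20, 4, 1] on {0,…,124}.
n − c = 125 − 4 = 121; sign = (−1)^121 = -1.

-1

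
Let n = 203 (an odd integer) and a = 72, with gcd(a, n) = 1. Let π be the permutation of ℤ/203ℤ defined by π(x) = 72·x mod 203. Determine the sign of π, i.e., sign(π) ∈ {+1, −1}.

Trace 121: π^k(121) = [121, 186, 197, 177, 158, 8, 170] for k=0..6.
Decompose π into cycles: lengths [84, 84, 28, 3, 3, 1] (6 cycles, including the fixed point 0).
203 − 6 = 197 transpositions; sign(π) = (−1)^197 = -1.

-1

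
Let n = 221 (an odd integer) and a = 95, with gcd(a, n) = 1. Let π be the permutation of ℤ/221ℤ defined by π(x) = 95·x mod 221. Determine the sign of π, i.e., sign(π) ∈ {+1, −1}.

-1

Trace 144: π^k(144) = [144, 199, 120, 129, 100, 218, 157] for k=0..6.
The orbit structure of x ↦ 95x mod 221: 8 orbits of sizes [48, 48, 48, 48, 16, 6, 6, 1].
With 8 cycles on 221 points, sign = (−1)^{221−8} = -1.
The Jacobi symbol (95|221) = -1 (Zolotarev) agrees.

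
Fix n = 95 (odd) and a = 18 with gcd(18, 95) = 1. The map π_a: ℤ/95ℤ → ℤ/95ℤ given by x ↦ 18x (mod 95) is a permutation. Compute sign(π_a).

Orbit of 39 under x↦18x: [39, 37, 1, 18]… (length divides ord_95(18)).
29 cycles of lengths [4, 4, 4, 4, 4, 4, 4, 4, 4, 4, 4, 4, 4, 4, 4, 4, 4, 4, 4, 2, 2, 2, 2, 2, 2, 2, 2, 2, 1].
29 cycles on 95: each ℓ→(−1)^(ℓ−1), product (−1)^66 = +1.
Zolotarev: (18|95) = +1, matching the cycle-count sign.

+1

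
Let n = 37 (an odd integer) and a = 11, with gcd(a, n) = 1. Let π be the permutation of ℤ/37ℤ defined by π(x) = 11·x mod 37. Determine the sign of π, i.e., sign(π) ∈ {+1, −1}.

Orbit of 36 under x↦11x: [36, 26, 27, 1, 11, 10]… (length divides ord_37(11)).
The orbit structure of x ↦ 11x mod 37: 7 orbits of sizes [6, 6, 6, 6, 6, 6, 1].
With 7 cycles on 37 points, sign = (−1)^{37−7} = +1.

+1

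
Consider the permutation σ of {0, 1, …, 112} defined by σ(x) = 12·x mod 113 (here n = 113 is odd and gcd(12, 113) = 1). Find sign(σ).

-1

Start at x=93: 93 → 99 → 58 → 18 → 103 → 106 → 29 → … (one orbit).
Decompose π into cycles: lengths [112, 1] (2 cycles, including the fixed point 0).
2 cycles on 113: each ℓ→(−1)^(ℓ−1), product (−1)^111 = -1.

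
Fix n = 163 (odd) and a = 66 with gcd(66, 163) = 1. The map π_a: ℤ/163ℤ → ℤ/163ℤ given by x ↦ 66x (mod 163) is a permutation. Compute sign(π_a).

Start at x=9: 9 → 105 → 84 → 2 → 132 → 73 → 91 → … (one orbit).
The orbit structure of x ↦ 66x mod 163: 2 orbits of sizes [162, 1].
With 2 cycles on 163 points, sign = (−1)^{163−2} = -1.
Via Zolotarev, sign(π_{66}) = (66|163) = -1.

-1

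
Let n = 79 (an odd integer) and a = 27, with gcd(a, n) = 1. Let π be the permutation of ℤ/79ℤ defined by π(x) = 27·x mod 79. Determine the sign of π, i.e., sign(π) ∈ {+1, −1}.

Orbit of 62 under x↦27x: [62, 15, 10, 33, 22, 41, 1]… (length divides ord_79(27)).
The orbit structure of x ↦ 27x mod 79: 4 orbits of sizes [26, 26, 26, 1].
n − c = 79 − 4 = 75; sign = (−1)^75 = -1.
(27|79)_J = -1 (Zolotarev's lemma cross-check).

-1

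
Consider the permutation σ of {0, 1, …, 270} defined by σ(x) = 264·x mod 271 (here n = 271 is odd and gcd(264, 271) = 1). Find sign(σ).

Trace 231: π^k(231) = [231, 9, 208, 170, 165, 200, 226] for k=0..6.
Decompose π into cycles: lengths [270, 1] (2 cycles, including the fixed point 0).
271 − 2 = 269 transpositions; sign(π) = (−1)^269 = -1.

-1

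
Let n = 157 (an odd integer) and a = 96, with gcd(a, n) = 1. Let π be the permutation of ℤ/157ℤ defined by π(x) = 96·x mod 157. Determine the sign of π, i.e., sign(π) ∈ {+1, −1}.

-1

Orbit of 116 under x↦96x: [116, 146, 43, 46, 20, 36, 2]… (length divides ord_157(96)).
Decompose π into cycles: lengths [156, 1] (2 cycles, including the fixed point 0).
2 cycles on 157: each ℓ→(−1)^(ℓ−1), product (−1)^155 = -1.
The Jacobi symbol (96|157) = -1 (Zolotarev) agrees.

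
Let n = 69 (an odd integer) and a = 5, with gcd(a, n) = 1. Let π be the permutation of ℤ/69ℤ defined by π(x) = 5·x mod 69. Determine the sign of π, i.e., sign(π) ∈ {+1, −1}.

+1

Trace 13: π^k(13) = [13, 65, 49, 38, 52, 53, 58] for k=0..6.
5 cycles of lengths [22, 22, 22, 2, 1].
5 cycles on 69: each ℓ→(−1)^(ℓ−1), product (−1)^64 = +1.
Via Zolotarev, sign(π_{5}) = (5|69) = +1.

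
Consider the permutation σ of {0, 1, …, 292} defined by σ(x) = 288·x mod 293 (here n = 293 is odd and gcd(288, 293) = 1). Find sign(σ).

Orbit of 78 under x↦288x: [78, 196, 192, 212, 112, 26, 163]… (length divides ord_293(288)).
The orbit structure of x ↦ 288x mod 293: 2 orbits of sizes [292, 1].
With 2 cycles on 293 points, sign = (−1)^{293−2} = -1.

-1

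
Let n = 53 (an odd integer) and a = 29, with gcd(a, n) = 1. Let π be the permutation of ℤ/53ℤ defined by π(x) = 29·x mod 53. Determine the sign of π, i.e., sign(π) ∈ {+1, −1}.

+1

Trace 42: π^k(42) = [42, 52, 24, 7, 44, 4, 10] for k=0..6.
Cycle type of π: 26×2 + 1; total 3 cycles.
sign(π) = (−1)^{n − #cycles} = (−1)^{53−3} = (−1)^50 = +1.
The Jacobi symbol (29|53) = +1 (Zolotarev) agrees.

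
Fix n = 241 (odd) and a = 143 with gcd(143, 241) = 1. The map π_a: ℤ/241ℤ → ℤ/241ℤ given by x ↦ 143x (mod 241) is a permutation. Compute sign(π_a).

+1

Trace 36: π^k(36) = [36, 87, 150, 1, 143, 205, 154] for k=0..6.
Cycle lengths of π_143 on ℤ/241ℤ: [10, 10, 10, 10, 10, 10, 10, 10, 10, 10, 10, 10, 10, 10, 10, 10, 10, 10, 10, 10, 10, 10, 10, 10, 1]; 25 cycles in total.
n − c = 241 − 25 = 216; sign = (−1)^216 = +1.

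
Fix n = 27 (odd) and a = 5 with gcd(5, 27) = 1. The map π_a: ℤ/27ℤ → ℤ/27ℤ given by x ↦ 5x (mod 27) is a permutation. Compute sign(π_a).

Trace 23: π^k(23) = [23, 7, 8, 13, 11, 1, 5] for k=0..6.
π_5 has 4 disjoint cycles with lengths [18, 6, 2, 1] on {0,…,26}.
Σ(ℓ_i−1) = 27−4 = 23; sign = (−1)^23 = -1.
Check: (5/27) = -1 by Zolotarev.

-1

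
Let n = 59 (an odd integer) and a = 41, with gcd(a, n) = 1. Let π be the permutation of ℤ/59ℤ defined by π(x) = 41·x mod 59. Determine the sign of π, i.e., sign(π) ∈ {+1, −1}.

Trace 19: π^k(19) = [19, 12, 20, 53, 49, 3, 5] for k=0..6.
3 cycles of lengths [29, 29, 1].
sign(π) = (−1)^{n − #cycles} = (−1)^{59−3} = (−1)^56 = +1.
Check: (41/59) = +1 by Zolotarev.

+1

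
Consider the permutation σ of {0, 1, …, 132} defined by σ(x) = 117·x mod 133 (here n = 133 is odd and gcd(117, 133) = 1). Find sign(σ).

Trace 40: π^k(40) = [40, 25, 132, 16, 10, 106, 33] for k=0..6.
9 cycles of lengths [18, 18, 18, 18, 18, 18, 18, 6, 1].
n − c = 133 − 9 = 124; sign = (−1)^124 = +1.

+1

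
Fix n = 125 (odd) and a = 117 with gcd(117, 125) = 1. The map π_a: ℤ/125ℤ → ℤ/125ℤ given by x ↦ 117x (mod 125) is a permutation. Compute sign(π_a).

-1

Trace 53: π^k(53) = [53, 76, 17, 114, 88, 46, 7] for k=0..6.
Cycle type of π: 100 + 20 + 4 + 1; total 4 cycles.
With 4 cycles on 125 points, sign = (−1)^{125−4} = -1.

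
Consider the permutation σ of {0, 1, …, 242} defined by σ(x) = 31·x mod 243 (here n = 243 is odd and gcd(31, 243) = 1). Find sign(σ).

Start at x=139: 139 → 178 → 172 → 229 → 52 → 154 → 157 → … (one orbit).
π_31 has 11 disjoint cycles with lengths [81, 81, 27, 27, 9, 9, 3, 3, 1, 1, 1] on {0,…,242}.
11 cycles on 243: each ℓ→(−1)^(ℓ−1), product (−1)^232 = +1.
Via Zolotarev, sign(π_{31}) = (31|243) = +1.

+1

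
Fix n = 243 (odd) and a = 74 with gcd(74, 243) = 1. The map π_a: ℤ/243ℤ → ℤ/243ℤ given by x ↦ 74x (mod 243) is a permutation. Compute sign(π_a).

-1

Orbit of 76 under x↦74x: [76, 35, 160, 176, 145, 38, 139]… (length divides ord_243(74)).
6 cycles of lengths [162, 54, 18, 6, 2, 1].
n − c = 243 − 6 = 237; sign = (−1)^237 = -1.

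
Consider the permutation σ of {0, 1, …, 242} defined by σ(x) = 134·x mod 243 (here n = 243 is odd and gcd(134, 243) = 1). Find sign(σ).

-1

Start at x=163: 163 → 215 → 136 → 242 → 109 → 26 → 82 → … (one orbit).
32 cycles of lengths [18, 18, 18, 18, 18, 18, 18, 18, 18, 6, 6, 6, 6, 6, 6, 6, 6, 6, 2, 2, 2, 2, 2, 2, 2, 2, 2, 2, 2, 2, 2, 1].
Σ(ℓ_i−1) = 243−32 = 211; sign = (−1)^211 = -1.
The Jacobi symbol (134|243) = -1 (Zolotarev) agrees.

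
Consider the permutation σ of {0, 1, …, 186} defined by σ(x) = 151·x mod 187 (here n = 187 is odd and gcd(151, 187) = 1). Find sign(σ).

-1

Start at x=19: 19 → 64 → 127 → 103 → 32 → 157 → 145 → … (one orbit).
Decompose π into cycles: lengths [40, 40, 40, 40, 10, 8, 8, 1] (8 cycles, including the fixed point 0).
n − c = 187 − 8 = 179; sign = (−1)^179 = -1.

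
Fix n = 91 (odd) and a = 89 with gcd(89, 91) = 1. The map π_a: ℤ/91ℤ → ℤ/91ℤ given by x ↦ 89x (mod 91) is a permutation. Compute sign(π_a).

Orbit of 16 under x↦89x: [16, 59, 64, 54, 74, 34, 23]… (length divides ord_91(89)).
Cycle type of π: 12×7 + 6 + 1; total 9 cycles.
Σ(ℓ_i−1) = 91−9 = 82; sign = (−1)^82 = +1.

+1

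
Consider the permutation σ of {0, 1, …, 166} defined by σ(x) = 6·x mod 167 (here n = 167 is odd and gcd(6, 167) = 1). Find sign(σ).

+1

Trace 87: π^k(87) = [87, 21, 126, 88, 27, 162, 137] for k=0..6.
Decompose π into cycles: lengths [83, 83, 1] (3 cycles, including the fixed point 0).
167 − 3 = 164 transpositions; sign(π) = (−1)^164 = +1.
Check: (6/167) = +1 by Zolotarev.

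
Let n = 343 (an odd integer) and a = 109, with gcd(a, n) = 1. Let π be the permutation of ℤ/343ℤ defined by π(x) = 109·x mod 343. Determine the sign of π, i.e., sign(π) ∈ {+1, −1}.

Trace 121: π^k(121) = [121, 155, 88, 331, 64, 116, 296] for k=0..6.
Cycle type of π: 147×2 + 21×2 + 3×2 + 1; total 7 cycles.
343 − 7 = 336 transpositions; sign(π) = (−1)^336 = +1.
Zolotarev: (109|343) = +1, matching the cycle-count sign.

+1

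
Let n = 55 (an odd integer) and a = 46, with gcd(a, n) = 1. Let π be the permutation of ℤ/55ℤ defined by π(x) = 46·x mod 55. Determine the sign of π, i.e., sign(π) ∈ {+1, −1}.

Trace 1: π^k(1) = [1, 46, 26, 41, 16, 21, 31] for k=0..6.
Cycle type of π: 10×5 + 1×5; total 10 cycles.
n − c = 55 − 10 = 45; sign = (−1)^45 = -1.
(46|55)_J = -1 (Zolotarev's lemma cross-check).

-1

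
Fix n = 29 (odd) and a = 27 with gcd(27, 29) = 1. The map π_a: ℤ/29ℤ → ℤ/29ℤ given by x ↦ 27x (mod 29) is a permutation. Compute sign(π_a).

-1

Start at x=26: 26 → 6 → 17 → 24 → 10 → 9 → 11 → … (one orbit).
The orbit structure of x ↦ 27x mod 29: 2 orbits of sizes [28, 1].
2 cycles on 29: each ℓ→(−1)^(ℓ−1), product (−1)^27 = -1.
Zolotarev: (27|29) = -1, matching the cycle-count sign.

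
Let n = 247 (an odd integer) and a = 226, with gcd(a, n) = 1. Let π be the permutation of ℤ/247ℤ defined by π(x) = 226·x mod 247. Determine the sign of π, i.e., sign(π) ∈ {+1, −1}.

Orbit of 161 under x↦226x: [161, 77, 112, 118, 239, 168, 177]… (length divides ord_247(226)).
π_226 has 12 disjoint cycles with lengths [36, 36, 36, 36, 36, 36, 9, 9, 4, 4, 4, 1] on {0,…,246}.
Σ(ℓ_i−1) = 247−12 = 235; sign = (−1)^235 = -1.
Check: (226/247) = -1 by Zolotarev.

-1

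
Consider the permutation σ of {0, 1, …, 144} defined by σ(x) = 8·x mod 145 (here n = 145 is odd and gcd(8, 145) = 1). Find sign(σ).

Orbit of 129 under x↦8x: [129, 17, 136, 73, 4, 32, 111]… (length divides ord_145(8)).
π_8 has 7 disjoint cycles with lengths [28, 28, 28, 28, 28, 4, 1] on {0,…,144}.
n − c = 145 − 7 = 138; sign = (−1)^138 = +1.
(8|145)_J = +1 (Zolotarev's lemma cross-check).

+1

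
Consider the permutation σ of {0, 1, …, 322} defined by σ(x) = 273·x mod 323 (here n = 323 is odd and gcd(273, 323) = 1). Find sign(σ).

+1

Trace 1: π^k(1) = [1, 273, 239] for k=0..2.
Decompose π into cycles: lengths [3, 3, 3, 3, 3, 3, 3, 3, 3, 3, 3, 3, 3, 3, 3, 3, 3, 3, 3, 3, 3, 3, 3, 3, 3, 3, 3, 3, 3, 3, 3, 3, 3, 3, 3, 3, 3, 3, 3, 3, 3, 3, 3, 3, 3, 3, 3, 3, 3, 3, 3, 3, 3, 3, 3, 3, 3, 3, 3, 3, 3, 3, 3, 3, 3, 3, 3, 3, 3, 3, 3, 3, 3, 3, 3, 3, 3, 3, 3, 3, 3, 3, 3, 3, 3, 3, 3, 3, 3, 3, 3, 3, 3, 3, 3, 3, 3, 3, 3, 3, 3, 3, 1, 1, 1, 1, 1, 1, 1, 1, 1, 1, 1, 1, 1, 1, 1, 1, 1] (119 cycles, including the fixed point 0).
323 − 119 = 204 transpositions; sign(π) = (−1)^204 = +1.
Via Zolotarev, sign(π_{273}) = (273|323) = +1.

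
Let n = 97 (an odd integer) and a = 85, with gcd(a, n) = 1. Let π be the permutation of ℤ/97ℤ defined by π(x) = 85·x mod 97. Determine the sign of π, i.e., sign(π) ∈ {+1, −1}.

+1

Trace 22: π^k(22) = [22, 27, 64, 8, 1, 85, 47] for k=0..6.
The orbit structure of x ↦ 85x mod 97: 7 orbits of sizes [16, 16, 16, 16, 16, 16, 1].
97 − 7 = 90 transpositions; sign(π) = (−1)^90 = +1.
The Jacobi symbol (85|97) = +1 (Zolotarev) agrees.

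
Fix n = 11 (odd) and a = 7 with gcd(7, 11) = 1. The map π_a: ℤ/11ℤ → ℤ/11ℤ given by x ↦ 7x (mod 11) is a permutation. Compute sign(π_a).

-1

Orbit of 3 under x↦7x: [3, 10, 4, 6, 9, 8, 1]… (length divides ord_11(7)).
Decompose π into cycles: lengths [10, 1] (2 cycles, including the fixed point 0).
11 − 2 = 9 transpositions; sign(π) = (−1)^9 = -1.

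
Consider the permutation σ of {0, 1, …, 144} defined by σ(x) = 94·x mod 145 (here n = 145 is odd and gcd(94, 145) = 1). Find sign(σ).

+1

Start at x=139: 139 → 16 → 54 → 1 → 94 → 136 → 24 → … (one orbit).
The orbit structure of x ↦ 94x mod 145: 15 orbits of sizes [14, 14, 14, 14, 14, 14, 14, 14, 7, 7, 7, 7, 2, 2, 1].
sign(π) = (−1)^{n − #cycles} = (−1)^{145−15} = (−1)^130 = +1.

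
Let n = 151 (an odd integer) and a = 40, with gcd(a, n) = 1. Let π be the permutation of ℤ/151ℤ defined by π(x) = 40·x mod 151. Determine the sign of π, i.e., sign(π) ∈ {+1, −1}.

Orbit of 45 under x↦40x: [45, 139, 124, 128, 137, 44, 99]… (length divides ord_151(40)).
Decompose π into cycles: lengths [75, 75, 1] (3 cycles, including the fixed point 0).
n − c = 151 − 3 = 148; sign = (−1)^148 = +1.
(40|151)_J = +1 (Zolotarev's lemma cross-check).

+1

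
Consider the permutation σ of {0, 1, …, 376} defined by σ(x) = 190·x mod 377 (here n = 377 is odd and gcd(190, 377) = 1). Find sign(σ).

-1

Start at x=372: 372 → 181 → 83 → 313 → 281 → 233 → 161 → … (one orbit).
Cycle type of π: 28×12 + 7×4 + 4×3 + 1; total 20 cycles.
n − c = 377 − 20 = 357; sign = (−1)^357 = -1.
Check: (190/377) = -1 by Zolotarev.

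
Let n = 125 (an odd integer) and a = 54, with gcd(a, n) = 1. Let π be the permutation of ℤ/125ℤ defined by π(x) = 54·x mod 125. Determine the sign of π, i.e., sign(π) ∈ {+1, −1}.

+1

Trace 24: π^k(24) = [24, 46, 109, 11, 94, 76, 104] for k=0..6.
The orbit structure of x ↦ 54x mod 125: 7 orbits of sizes [50, 50, 10, 10, 2, 2, 1].
125 − 7 = 118 transpositions; sign(π) = (−1)^118 = +1.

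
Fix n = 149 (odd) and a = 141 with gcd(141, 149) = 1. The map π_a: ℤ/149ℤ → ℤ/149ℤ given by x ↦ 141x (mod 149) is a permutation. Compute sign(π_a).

Start at x=132: 132 → 136 → 104 → 62 → 100 → 94 → 142 → … (one orbit).
π_141 has 2 disjoint cycles with lengths [148, 1] on {0,…,148}.
2 cycles on 149: each ℓ→(−1)^(ℓ−1), product (−1)^147 = -1.

-1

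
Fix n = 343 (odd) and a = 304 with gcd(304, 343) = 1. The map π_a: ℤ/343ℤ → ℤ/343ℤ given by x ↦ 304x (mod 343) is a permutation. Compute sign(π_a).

-1

Trace 260: π^k(260) = [260, 150, 324, 55, 256, 306, 71] for k=0..6.
4 cycles of lengths [294, 42, 6, 1].
sign(π) = (−1)^{n − #cycles} = (−1)^{343−4} = (−1)^339 = -1.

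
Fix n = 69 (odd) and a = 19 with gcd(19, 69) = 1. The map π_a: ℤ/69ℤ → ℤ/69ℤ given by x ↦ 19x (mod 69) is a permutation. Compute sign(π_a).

Start at x=37: 37 → 13 → 40 → 1 → 19 → 16 → 28 → … (one orbit).
The orbit structure of x ↦ 19x mod 69: 6 orbits of sizes [22, 22, 22, 1, 1, 1].
Σ(ℓ_i−1) = 69−6 = 63; sign = (−1)^63 = -1.

-1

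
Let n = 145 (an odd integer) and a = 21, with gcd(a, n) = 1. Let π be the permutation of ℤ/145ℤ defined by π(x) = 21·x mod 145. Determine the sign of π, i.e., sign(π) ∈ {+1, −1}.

-1

Trace 21: π^k(21) = [21, 6, 126, 36, 31, 71, 41] for k=0..6.
π_21 has 10 disjoint cycles with lengths [28, 28, 28, 28, 28, 1, 1, 1, 1, 1] on {0,…,144}.
Σ(ℓ_i−1) = 145−10 = 135; sign = (−1)^135 = -1.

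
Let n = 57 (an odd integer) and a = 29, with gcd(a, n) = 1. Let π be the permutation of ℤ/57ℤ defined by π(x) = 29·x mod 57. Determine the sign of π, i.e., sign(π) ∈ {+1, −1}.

+1

Trace 2: π^k(2) = [2, 1, 29, 43, 50, 25, 41] for k=0..6.
Decompose π into cycles: lengths [18, 18, 18, 2, 1] (5 cycles, including the fixed point 0).
5 cycles on 57: each ℓ→(−1)^(ℓ−1), product (−1)^52 = +1.
Check: (29/57) = +1 by Zolotarev.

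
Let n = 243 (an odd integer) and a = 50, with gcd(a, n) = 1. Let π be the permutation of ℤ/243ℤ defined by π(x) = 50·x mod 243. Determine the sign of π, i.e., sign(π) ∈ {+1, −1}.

-1

Start at x=7: 7 → 107 → 4 → 200 → 37 → 149 → 160 → … (one orbit).
Cycle type of π: 162 + 54 + 18 + 6 + 2 + 1; total 6 cycles.
With 6 cycles on 243 points, sign = (−1)^{243−6} = -1.
Check: (50/243) = -1 by Zolotarev.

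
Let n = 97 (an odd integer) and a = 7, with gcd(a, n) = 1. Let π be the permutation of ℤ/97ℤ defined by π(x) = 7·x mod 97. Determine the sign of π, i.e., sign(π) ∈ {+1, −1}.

Start at x=47: 47 → 38 → 72 → 19 → 36 → 58 → 18 → … (one orbit).
π_7 has 2 disjoint cycles with lengths [96, 1] on {0,…,96}.
2 cycles on 97: each ℓ→(−1)^(ℓ−1), product (−1)^95 = -1.

-1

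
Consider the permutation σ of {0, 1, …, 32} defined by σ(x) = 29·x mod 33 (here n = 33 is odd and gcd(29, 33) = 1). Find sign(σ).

Start at x=32: 32 → 4 → 17 → 31 → 8 → 1 → 29 → … (one orbit).
The orbit structure of x ↦ 29x mod 33: 5 orbits of sizes [10, 10, 10, 2, 1].
n − c = 33 − 5 = 28; sign = (−1)^28 = +1.
The Jacobi symbol (29|33) = +1 (Zolotarev) agrees.

+1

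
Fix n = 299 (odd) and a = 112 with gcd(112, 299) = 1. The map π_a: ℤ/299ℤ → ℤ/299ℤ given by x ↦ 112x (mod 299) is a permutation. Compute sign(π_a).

+1

Start at x=77: 77 → 252 → 118 → 60 → 142 → 57 → 105 → … (one orbit).
π_112 has 11 disjoint cycles with lengths [44, 44, 44, 44, 44, 44, 22, 4, 4, 4, 1] on {0,…,298}.
With 11 cycles on 299 points, sign = (−1)^{299−11} = +1.
The Jacobi symbol (112|299) = +1 (Zolotarev) agrees.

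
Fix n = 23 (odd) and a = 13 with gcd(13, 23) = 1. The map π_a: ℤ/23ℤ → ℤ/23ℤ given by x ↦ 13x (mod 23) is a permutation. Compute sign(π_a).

Start at x=6: 6 → 9 → 2 → 3 → 16 → 1 → 13 → … (one orbit).
The orbit structure of x ↦ 13x mod 23: 3 orbits of sizes [11, 11, 1].
Σ(ℓ_i−1) = 23−3 = 20; sign = (−1)^20 = +1.
The Jacobi symbol (13|23) = +1 (Zolotarev) agrees.

+1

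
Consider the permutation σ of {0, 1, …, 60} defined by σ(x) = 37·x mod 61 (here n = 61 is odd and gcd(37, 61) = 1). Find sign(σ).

Start at x=34: 34 → 38 → 3 → 50 → 20 → 8 → 52 → … (one orbit).
4 cycles of lengths [20, 20, 20, 1].
61 − 4 = 57 transpositions; sign(π) = (−1)^57 = -1.

-1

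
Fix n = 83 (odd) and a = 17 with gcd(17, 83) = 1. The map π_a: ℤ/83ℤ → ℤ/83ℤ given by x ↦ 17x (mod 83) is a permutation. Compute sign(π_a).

+1

Orbit of 63 under x↦17x: [63, 75, 30, 12, 38, 65, 26]… (length divides ord_83(17)).
Cycle type of π: 41×2 + 1; total 3 cycles.
n − c = 83 − 3 = 80; sign = (−1)^80 = +1.
Check: (17/83) = +1 by Zolotarev.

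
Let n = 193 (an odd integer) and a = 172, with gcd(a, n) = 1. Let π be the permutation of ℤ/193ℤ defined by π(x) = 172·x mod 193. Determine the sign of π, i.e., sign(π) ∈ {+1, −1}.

+1

Trace 150: π^k(150) = [150, 131, 144, 64, 7, 46, 192] for k=0..6.
Cycle type of π: 48×4 + 1; total 5 cycles.
sign(π) = (−1)^{n − #cycles} = (−1)^{193−5} = (−1)^188 = +1.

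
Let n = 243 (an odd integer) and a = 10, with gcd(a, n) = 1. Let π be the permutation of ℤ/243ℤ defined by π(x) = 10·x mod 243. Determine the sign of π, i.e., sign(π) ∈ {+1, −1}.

+1

Trace 199: π^k(199) = [199, 46, 217, 226, 73, 1, 10] for k=0..6.
Cycle lengths of π_10 on ℤ/243ℤ: [27, 27, 27, 27, 27, 27, 9, 9, 9, 9, 9, 9, 3, 3, 3, 3, 3, 3, 1, 1, 1, 1, 1, 1, 1, 1, 1]; 27 cycles in total.
Σ(ℓ_i−1) = 243−27 = 216; sign = (−1)^216 = +1.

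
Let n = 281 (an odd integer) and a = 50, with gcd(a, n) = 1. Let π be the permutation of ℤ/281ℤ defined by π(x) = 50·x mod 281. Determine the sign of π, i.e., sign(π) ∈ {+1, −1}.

+1

Start at x=200: 200 → 165 → 101 → 273 → 162 → 232 → 79 → … (one orbit).
Decompose π into cycles: lengths [35, 35, 35, 35, 35, 35, 35, 35, 1] (9 cycles, including the fixed point 0).
9 cycles on 281: each ℓ→(−1)^(ℓ−1), product (−1)^272 = +1.
Check: (50/281) = +1 by Zolotarev.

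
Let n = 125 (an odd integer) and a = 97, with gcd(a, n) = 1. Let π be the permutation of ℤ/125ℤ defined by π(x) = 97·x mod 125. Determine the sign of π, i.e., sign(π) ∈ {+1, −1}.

-1

Orbit of 42 under x↦97x: [42, 74, 53, 16, 52, 44, 18]… (length divides ord_125(97)).
Cycle lengths of π_97 on ℤ/125ℤ: [100, 20, 4, 1]; 4 cycles in total.
With 4 cycles on 125 points, sign = (−1)^{125−4} = -1.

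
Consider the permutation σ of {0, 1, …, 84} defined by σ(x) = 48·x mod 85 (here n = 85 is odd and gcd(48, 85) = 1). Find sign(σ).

+1

Trace 7: π^k(7) = [7, 81, 63, 49, 57, 16, 3] for k=0..6.
The orbit structure of x ↦ 48x mod 85: 7 orbits of sizes [16, 16, 16, 16, 16, 4, 1].
85 − 7 = 78 transpositions; sign(π) = (−1)^78 = +1.
(48|85)_J = +1 (Zolotarev's lemma cross-check).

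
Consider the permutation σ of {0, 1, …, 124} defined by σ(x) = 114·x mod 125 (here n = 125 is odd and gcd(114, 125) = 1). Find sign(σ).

Orbit of 51 under x↦114x: [51, 64, 46, 119, 66, 24, 111]… (length divides ord_125(114)).
Cycle lengths of π_114 on ℤ/125ℤ: [50, 50, 10, 10, 2, 2, 1]; 7 cycles in total.
125 − 7 = 118 transpositions; sign(π) = (−1)^118 = +1.

+1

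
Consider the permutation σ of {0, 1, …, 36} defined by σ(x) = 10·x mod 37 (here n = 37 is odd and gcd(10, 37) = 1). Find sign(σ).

Start at x=1: 1 → 10 → 26 → 1 (one orbit).
Decompose π into cycles: lengths [3, 3, 3, 3, 3, 3, 3, 3, 3, 3, 3, 3, 1] (13 cycles, including the fixed point 0).
37 − 13 = 24 transpositions; sign(π) = (−1)^24 = +1.
Zolotarev: (10|37) = +1, matching the cycle-count sign.

+1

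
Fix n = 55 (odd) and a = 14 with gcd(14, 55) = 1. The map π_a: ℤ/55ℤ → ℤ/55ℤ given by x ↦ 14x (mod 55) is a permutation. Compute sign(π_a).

+1

Start at x=26: 26 → 34 → 36 → 9 → 16 → 4 → 1 → … (one orbit).
π_14 has 9 disjoint cycles with lengths [10, 10, 10, 10, 5, 5, 2, 2, 1] on {0,…,54}.
sign(π) = (−1)^{n − #cycles} = (−1)^{55−9} = (−1)^46 = +1.
The Jacobi symbol (14|55) = +1 (Zolotarev) agrees.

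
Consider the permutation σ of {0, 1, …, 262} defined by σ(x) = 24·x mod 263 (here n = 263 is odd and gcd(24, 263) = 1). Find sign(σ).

Orbit of 147 under x↦24x: [147, 109, 249, 190, 89, 32, 242]… (length divides ord_263(24)).
3 cycles of lengths [131, 131, 1].
sign(π) = (−1)^{n − #cycles} = (−1)^{263−3} = (−1)^260 = +1.

+1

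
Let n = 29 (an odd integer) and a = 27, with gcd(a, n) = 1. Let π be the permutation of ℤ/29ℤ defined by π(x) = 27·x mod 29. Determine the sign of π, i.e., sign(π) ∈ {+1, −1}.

Orbit of 7 under x↦27x: [7, 15, 28, 2, 25, 8, 13]… (length divides ord_29(27)).
Cycle type of π: 28 + 1; total 2 cycles.
2 cycles on 29: each ℓ→(−1)^(ℓ−1), product (−1)^27 = -1.

-1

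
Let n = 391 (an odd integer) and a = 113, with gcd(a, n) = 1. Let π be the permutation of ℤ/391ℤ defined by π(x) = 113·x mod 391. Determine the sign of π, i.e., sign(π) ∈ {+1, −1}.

+1

Start at x=235: 235 → 358 → 181 → 121 → 379 → 208 → 44 → … (one orbit).
The orbit structure of x ↦ 113x mod 391: 5 orbits of sizes [176, 176, 22, 16, 1].
With 5 cycles on 391 points, sign = (−1)^{391−5} = +1.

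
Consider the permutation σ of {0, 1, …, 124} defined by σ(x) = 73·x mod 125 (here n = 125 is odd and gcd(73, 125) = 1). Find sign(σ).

Orbit of 119 under x↦73x: [119, 62, 26, 23, 54, 67, 16]… (length divides ord_125(73)).
Cycle lengths of π_73 on ℤ/125ℤ: [100, 20, 4, 1]; 4 cycles in total.
n − c = 125 − 4 = 121; sign = (−1)^121 = -1.

-1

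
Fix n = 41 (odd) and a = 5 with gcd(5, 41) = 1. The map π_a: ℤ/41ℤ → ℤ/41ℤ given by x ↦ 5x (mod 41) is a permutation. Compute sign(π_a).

Start at x=4: 4 → 20 → 18 → 8 → 40 → 36 → 16 → … (one orbit).
Decompose π into cycles: lengths [20, 20, 1] (3 cycles, including the fixed point 0).
With 3 cycles on 41 points, sign = (−1)^{41−3} = +1.
Check: (5/41) = +1 by Zolotarev.

+1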